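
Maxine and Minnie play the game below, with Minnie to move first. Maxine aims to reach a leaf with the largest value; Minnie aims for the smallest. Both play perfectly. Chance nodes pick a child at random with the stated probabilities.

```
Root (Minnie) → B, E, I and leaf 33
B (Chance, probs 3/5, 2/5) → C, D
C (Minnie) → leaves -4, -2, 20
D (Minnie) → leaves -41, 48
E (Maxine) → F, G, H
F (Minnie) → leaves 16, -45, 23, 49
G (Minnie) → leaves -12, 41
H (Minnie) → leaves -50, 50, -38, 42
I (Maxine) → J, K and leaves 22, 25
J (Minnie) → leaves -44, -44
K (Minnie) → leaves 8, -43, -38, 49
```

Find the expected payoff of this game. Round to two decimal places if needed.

C (Minnie): min(-4, -2, 20) = -4
D (Minnie): min(-41, 48) = -41
B (Chance): 3/5·-4 + 2/5·-41 = -18.8
F (Minnie): min(16, -45, 23, 49) = -45
G (Minnie): min(-12, 41) = -12
H (Minnie): min(-50, 50, -38, 42) = -50
E (Maxine): max(-45, -12, -50) = -12
J (Minnie): min(-44, -44) = -44
K (Minnie): min(8, -43, -38, 49) = -43
I (Maxine): max(-44, -43, 22, 25) = 25
Root (Minnie): min(-18.8, -12, 25, 33) = -18.8

-18.8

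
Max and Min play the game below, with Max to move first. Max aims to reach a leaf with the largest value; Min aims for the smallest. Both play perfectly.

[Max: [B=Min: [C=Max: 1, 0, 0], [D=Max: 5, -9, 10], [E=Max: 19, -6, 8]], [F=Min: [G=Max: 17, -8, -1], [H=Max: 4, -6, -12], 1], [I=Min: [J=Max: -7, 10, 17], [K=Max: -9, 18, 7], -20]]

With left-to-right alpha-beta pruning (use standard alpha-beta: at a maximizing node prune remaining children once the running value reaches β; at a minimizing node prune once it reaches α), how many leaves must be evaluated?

18

C [α=-∞,β=+∞]: v=1
D [α=-∞,β=1]: v=5 after child 1 ≥ β → β-cutoff, skip 2
E [α=-∞,β=1]: v=19 after child 1 ≥ β → β-cutoff, skip 2
B [α=-∞,β=+∞]: v=1
G [α=1,β=+∞]: v=17
H [α=1,β=17]: v=4
F [α=1,β=+∞]: v=1
J [α=1,β=+∞]: v=17
K [α=1,β=17]: v=18 after child 2 ≥ β → β-cutoff, skip 1
I [α=1,β=+∞]: v=-20
Root [α=-∞,β=+∞]: v=1
Leaves evaluated: 18 of 23.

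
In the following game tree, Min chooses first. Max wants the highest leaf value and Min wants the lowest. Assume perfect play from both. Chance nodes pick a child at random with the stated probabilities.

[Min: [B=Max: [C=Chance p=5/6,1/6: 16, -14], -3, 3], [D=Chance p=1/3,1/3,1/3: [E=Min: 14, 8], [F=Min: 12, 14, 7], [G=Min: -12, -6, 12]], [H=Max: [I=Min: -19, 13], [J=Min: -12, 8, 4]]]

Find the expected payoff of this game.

-12

C (Chance): 5/6·16 + 1/6·-14 = 11
B (Max): max(11, -3, 3) = 11
E (Min): min(14, 8) = 8
F (Min): min(12, 14, 7) = 7
G (Min): min(-12, -6, 12) = -12
D (Chance): 1/3·8 + 1/3·7 + 1/3·-12 = 1
I (Min): min(-19, 13) = -19
J (Min): min(-12, 8, 4) = -12
H (Max): max(-19, -12) = -12
Root (Min): min(11, 1, -12) = -12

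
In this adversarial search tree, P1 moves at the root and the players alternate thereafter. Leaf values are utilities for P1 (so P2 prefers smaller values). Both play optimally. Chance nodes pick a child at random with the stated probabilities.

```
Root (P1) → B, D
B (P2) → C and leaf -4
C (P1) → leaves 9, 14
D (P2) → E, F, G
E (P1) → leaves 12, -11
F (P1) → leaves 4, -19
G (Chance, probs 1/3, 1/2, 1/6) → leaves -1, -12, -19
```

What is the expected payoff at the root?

-4

C (P1): max(9, 14) = 14
B (P2): min(14, -4) = -4
E (P1): max(12, -11) = 12
F (P1): max(4, -19) = 4
G (Chance): 1/3·-1 + 1/2·-12 + 1/6·-19 = -9.5
D (P2): min(12, 4, -9.5) = -9.5
Root (P1): max(-4, -9.5) = -4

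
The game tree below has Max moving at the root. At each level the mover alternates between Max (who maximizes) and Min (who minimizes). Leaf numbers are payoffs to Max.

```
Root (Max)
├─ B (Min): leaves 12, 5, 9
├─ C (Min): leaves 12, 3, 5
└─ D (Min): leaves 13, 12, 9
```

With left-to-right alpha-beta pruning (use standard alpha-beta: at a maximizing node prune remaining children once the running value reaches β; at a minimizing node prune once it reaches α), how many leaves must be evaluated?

8

B [α=-∞,β=+∞]: v=5
C [α=5,β=+∞]: v=3 after child 2 ≤ α → α-cutoff, skip 1
D [α=5,β=+∞]: v=9
Root [α=-∞,β=+∞]: v=9
Leaves evaluated: 8 of 9.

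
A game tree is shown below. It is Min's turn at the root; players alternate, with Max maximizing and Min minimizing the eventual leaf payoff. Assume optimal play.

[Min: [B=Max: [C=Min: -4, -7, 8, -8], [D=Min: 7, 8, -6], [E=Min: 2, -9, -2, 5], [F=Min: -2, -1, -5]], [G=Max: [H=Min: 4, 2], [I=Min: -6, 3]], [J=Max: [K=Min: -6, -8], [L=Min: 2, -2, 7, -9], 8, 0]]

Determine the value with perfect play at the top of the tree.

-5

C (Min): min(-4, -7, 8, -8) = -8
D (Min): min(7, 8, -6) = -6
E (Min): min(2, -9, -2, 5) = -9
F (Min): min(-2, -1, -5) = -5
B (Max): max(-8, -6, -9, -5) = -5
H (Min): min(4, 2) = 2
I (Min): min(-6, 3) = -6
G (Max): max(2, -6) = 2
K (Min): min(-6, -8) = -8
L (Min): min(2, -2, 7, -9) = -9
J (Max): max(-8, -9, 8, 0) = 8
Root (Min): min(-5, 2, 8) = -5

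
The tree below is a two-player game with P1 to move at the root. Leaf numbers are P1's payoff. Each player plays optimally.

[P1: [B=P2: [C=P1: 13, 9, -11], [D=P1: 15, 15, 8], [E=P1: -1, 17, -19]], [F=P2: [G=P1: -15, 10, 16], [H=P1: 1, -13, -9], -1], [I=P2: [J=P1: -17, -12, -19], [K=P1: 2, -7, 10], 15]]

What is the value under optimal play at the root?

13

C (P1): max(13, 9, -11) = 13
D (P1): max(15, 15, 8) = 15
E (P1): max(-1, 17, -19) = 17
B (P2): min(13, 15, 17) = 13
G (P1): max(-15, 10, 16) = 16
H (P1): max(1, -13, -9) = 1
F (P2): min(16, 1, -1) = -1
J (P1): max(-17, -12, -19) = -12
K (P1): max(2, -7, 10) = 10
I (P2): min(-12, 10, 15) = -12
Root (P1): max(13, -1, -12) = 13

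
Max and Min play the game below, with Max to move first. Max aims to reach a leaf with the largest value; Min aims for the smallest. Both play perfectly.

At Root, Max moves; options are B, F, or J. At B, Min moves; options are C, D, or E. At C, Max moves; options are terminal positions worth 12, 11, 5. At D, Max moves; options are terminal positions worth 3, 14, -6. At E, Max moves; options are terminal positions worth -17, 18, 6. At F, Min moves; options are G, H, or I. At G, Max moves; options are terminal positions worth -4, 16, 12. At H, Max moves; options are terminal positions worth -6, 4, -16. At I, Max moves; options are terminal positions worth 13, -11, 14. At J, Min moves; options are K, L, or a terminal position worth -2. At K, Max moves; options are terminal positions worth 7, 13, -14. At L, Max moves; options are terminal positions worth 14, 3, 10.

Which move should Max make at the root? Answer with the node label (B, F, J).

B

C (Max): max(12, 11, 5) = 12
D (Max): max(3, 14, -6) = 14
E (Max): max(-17, 18, 6) = 18
B (Min): min(12, 14, 18) = 12
G (Max): max(-4, 16, 12) = 16
H (Max): max(-6, 4, -16) = 4
I (Max): max(13, -11, 14) = 14
F (Min): min(16, 4, 14) = 4
K (Max): max(7, 13, -14) = 13
L (Max): max(14, 3, 10) = 14
J (Min): min(13, 14, -2) = -2
Root (Max): max(12, 4, -2) = 12
Max picks the child with the highest value: B (value 12).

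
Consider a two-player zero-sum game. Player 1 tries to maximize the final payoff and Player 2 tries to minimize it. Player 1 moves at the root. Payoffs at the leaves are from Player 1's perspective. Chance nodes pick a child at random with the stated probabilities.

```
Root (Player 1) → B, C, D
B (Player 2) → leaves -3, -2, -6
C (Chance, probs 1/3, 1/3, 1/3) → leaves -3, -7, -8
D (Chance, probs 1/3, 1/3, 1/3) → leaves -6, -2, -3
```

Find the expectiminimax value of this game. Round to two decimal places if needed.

-3.67

B (Player 2): min(-3, -2, -6) = -6
C (Chance): 1/3·-3 + 1/3·-7 + 1/3·-8 = -6
D (Chance): 1/3·-6 + 1/3·-2 + 1/3·-3 = -3.67
Root (Player 1): max(-6, -6, -3.67) = -3.67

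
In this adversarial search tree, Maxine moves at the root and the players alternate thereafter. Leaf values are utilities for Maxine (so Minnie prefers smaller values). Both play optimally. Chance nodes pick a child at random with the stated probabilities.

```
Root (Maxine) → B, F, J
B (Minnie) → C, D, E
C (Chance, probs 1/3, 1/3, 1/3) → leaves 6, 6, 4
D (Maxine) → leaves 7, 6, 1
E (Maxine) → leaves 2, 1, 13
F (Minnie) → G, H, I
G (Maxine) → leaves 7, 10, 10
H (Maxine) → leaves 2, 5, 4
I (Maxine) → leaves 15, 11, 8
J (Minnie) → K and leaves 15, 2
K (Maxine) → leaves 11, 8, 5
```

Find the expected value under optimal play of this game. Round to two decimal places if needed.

C (Chance): 1/3·6 + 1/3·6 + 1/3·4 = 5.33
D (Maxine): max(7, 6, 1) = 7
E (Maxine): max(2, 1, 13) = 13
B (Minnie): min(5.33, 7, 13) = 5.33
G (Maxine): max(7, 10, 10) = 10
H (Maxine): max(2, 5, 4) = 5
I (Maxine): max(15, 11, 8) = 15
F (Minnie): min(10, 5, 15) = 5
K (Maxine): max(11, 8, 5) = 11
J (Minnie): min(11, 15, 2) = 2
Root (Maxine): max(5.33, 5, 2) = 5.33

5.33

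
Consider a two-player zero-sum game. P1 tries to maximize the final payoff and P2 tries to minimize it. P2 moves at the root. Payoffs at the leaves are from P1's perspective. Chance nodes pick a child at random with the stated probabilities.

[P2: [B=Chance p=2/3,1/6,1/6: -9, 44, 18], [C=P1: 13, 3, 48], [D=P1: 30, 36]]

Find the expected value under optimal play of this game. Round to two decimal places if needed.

4.33

B (Chance): 2/3·-9 + 1/6·44 + 1/6·18 = 4.33
C (P1): max(13, 3, 48) = 48
D (P1): max(30, 36) = 36
Root (P2): min(4.33, 48, 36) = 4.33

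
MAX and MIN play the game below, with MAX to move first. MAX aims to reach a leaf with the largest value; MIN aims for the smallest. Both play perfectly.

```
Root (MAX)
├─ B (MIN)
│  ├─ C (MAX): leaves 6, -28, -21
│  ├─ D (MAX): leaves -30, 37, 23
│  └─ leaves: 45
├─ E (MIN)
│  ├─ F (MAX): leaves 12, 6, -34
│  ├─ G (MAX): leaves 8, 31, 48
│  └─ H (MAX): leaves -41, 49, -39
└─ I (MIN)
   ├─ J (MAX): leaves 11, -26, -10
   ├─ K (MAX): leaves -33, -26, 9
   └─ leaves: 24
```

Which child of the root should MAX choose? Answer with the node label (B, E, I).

E

C (MAX): max(6, -28, -21) = 6
D (MAX): max(-30, 37, 23) = 37
B (MIN): min(6, 37, 45) = 6
F (MAX): max(12, 6, -34) = 12
G (MAX): max(8, 31, 48) = 48
H (MAX): max(-41, 49, -39) = 49
E (MIN): min(12, 48, 49) = 12
J (MAX): max(11, -26, -10) = 11
K (MAX): max(-33, -26, 9) = 9
I (MIN): min(11, 9, 24) = 9
Root (MAX): max(6, 12, 9) = 12
MAX picks the child with the highest value: E (value 12).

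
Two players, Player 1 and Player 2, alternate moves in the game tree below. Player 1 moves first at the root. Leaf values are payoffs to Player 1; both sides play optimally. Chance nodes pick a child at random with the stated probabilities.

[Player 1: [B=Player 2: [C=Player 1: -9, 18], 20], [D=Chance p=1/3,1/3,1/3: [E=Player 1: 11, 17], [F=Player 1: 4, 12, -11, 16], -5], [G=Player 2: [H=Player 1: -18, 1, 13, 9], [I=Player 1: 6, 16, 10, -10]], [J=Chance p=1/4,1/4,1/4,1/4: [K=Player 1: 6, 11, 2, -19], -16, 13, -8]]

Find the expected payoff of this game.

C (Player 1): max(-9, 18) = 18
B (Player 2): min(18, 20) = 18
E (Player 1): max(11, 17) = 17
F (Player 1): max(4, 12, -11, 16) = 16
D (Chance): 1/3·17 + 1/3·16 + 1/3·-5 = 9.33
H (Player 1): max(-18, 1, 13, 9) = 13
I (Player 1): max(6, 16, 10, -10) = 16
G (Player 2): min(13, 16) = 13
K (Player 1): max(6, 11, 2, -19) = 11
J (Chance): 1/4·11 + 1/4·-16 + 1/4·13 + 1/4·-8 = 0
Root (Player 1): max(18, 9.33, 13, 0) = 18

18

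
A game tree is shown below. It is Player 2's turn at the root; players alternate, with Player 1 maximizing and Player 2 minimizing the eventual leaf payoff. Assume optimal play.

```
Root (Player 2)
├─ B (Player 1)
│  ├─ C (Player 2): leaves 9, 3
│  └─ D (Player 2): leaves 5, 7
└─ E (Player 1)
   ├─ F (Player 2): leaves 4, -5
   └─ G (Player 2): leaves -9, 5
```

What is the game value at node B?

5

C: min(9, 3) = 3
D: min(5, 7) = 5
B: max(3, 5) = 5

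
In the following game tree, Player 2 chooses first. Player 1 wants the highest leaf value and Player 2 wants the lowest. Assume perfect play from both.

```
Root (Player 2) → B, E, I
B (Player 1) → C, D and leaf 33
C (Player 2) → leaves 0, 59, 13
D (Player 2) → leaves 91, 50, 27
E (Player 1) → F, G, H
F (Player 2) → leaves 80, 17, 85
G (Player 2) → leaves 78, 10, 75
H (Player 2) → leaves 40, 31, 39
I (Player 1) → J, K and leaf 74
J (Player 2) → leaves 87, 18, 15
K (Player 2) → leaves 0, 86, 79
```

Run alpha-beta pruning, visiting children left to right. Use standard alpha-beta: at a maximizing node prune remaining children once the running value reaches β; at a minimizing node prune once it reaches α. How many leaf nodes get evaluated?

C [α=-∞,β=+∞]: v=0
D [α=0,β=+∞]: v=27
B [α=-∞,β=+∞]: v=33
F [α=-∞,β=33]: v=17
G [α=17,β=33]: v=10 after child 2 ≤ α → α-cutoff, skip 1
H [α=17,β=33]: v=31
E [α=-∞,β=33]: v=31
J [α=-∞,β=31]: v=15
K [α=15,β=31]: v=0 after child 1 ≤ α → α-cutoff, skip 2
I [α=-∞,β=31]: v=74
Root [α=-∞,β=+∞]: v=31
Leaves evaluated: 20 of 23.

20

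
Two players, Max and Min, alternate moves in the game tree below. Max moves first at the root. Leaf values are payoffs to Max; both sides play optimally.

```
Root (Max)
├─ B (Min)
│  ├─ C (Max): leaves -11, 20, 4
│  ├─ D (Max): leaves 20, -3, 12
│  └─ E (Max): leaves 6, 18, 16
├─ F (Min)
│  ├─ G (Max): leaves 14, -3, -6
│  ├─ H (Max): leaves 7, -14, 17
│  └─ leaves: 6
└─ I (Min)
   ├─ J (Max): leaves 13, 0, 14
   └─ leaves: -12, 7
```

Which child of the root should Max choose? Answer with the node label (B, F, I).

C (Max): max(-11, 20, 4) = 20
D (Max): max(20, -3, 12) = 20
E (Max): max(6, 18, 16) = 18
B (Min): min(20, 20, 18) = 18
G (Max): max(14, -3, -6) = 14
H (Max): max(7, -14, 17) = 17
F (Min): min(14, 17, 6) = 6
J (Max): max(13, 0, 14) = 14
I (Min): min(14, -12, 7) = -12
Root (Max): max(18, 6, -12) = 18
Max picks the child with the highest value: B (value 18).

B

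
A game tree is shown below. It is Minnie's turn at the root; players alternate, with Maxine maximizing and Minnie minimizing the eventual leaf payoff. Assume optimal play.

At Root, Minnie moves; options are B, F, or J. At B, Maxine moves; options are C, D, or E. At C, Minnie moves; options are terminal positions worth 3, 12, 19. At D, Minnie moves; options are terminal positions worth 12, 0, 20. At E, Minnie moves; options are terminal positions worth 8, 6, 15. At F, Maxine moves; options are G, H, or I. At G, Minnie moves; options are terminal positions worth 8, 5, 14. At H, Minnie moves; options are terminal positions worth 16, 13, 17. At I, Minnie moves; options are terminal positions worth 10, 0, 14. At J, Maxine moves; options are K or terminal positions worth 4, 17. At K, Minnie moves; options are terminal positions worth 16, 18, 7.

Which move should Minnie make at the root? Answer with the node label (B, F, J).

C (Minnie): min(3, 12, 19) = 3
D (Minnie): min(12, 0, 20) = 0
E (Minnie): min(8, 6, 15) = 6
B (Maxine): max(3, 0, 6) = 6
G (Minnie): min(8, 5, 14) = 5
H (Minnie): min(16, 13, 17) = 13
I (Minnie): min(10, 0, 14) = 0
F (Maxine): max(5, 13, 0) = 13
K (Minnie): min(16, 18, 7) = 7
J (Maxine): max(7, 4, 17) = 17
Root (Minnie): min(6, 13, 17) = 6
Minnie picks the child with the lowest value: B (value 6).

B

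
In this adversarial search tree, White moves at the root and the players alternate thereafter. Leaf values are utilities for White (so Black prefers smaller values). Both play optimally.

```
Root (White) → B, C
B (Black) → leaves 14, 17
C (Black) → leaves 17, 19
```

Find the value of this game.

17

B (Black): min(14, 17) = 14
C (Black): min(17, 19) = 17
Root (White): max(14, 17) = 17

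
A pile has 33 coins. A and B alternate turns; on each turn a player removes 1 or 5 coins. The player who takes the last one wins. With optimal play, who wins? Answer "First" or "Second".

First

Positions where the player to move wins (W) vs loses (L):
i:   0  1  2  3  4  5  6  7  8  9 10 11 12 13 14 15 16 17 18 19 20 21 22 23 24 25 26 27 28 29 30 31 32 33
     L  W  L  W  L  W  L  W  L  W  L  W  L  W  L  W  L  W  L  W  L  W  L  W  L  W  L  W  L  W  L  W  L  W
Position 33 is W, so the first player wins.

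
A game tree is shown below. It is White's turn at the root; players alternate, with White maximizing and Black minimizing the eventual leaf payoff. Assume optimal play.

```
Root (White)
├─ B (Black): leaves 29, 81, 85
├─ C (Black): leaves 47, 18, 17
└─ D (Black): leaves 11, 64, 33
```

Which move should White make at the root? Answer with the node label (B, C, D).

B (Black): min(29, 81, 85) = 29
C (Black): min(47, 18, 17) = 17
D (Black): min(11, 64, 33) = 11
Root (White): max(29, 17, 11) = 29
White picks the child with the highest value: B (value 29).

B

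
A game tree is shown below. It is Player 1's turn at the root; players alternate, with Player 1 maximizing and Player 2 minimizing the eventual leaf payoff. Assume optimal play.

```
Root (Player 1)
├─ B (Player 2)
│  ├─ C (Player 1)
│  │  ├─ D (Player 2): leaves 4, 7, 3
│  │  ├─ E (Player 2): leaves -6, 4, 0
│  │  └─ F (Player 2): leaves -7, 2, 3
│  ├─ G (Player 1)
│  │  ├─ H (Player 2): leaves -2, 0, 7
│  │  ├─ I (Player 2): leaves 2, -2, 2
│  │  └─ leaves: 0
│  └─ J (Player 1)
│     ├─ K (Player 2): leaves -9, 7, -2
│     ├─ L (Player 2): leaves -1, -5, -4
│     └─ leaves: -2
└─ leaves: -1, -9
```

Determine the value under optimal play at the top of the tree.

D (Player 2): min(4, 7, 3) = 3
E (Player 2): min(-6, 4, 0) = -6
F (Player 2): min(-7, 2, 3) = -7
C (Player 1): max(3, -6, -7) = 3
H (Player 2): min(-2, 0, 7) = -2
I (Player 2): min(2, -2, 2) = -2
G (Player 1): max(-2, -2, 0) = 0
K (Player 2): min(-9, 7, -2) = -9
L (Player 2): min(-1, -5, -4) = -5
J (Player 1): max(-9, -5, -2) = -2
B (Player 2): min(3, 0, -2) = -2
Root (Player 1): max(-2, -1, -9) = -1

-1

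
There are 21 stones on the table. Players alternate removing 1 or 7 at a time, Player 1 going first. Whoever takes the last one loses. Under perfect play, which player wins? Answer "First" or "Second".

Positions where the player to move wins (W) vs loses (L):
i:   0  1  2  3  4  5  6  7  8  9 10 11 12 13 14 15 16 17 18 19 20 21
     W  L  W  L  W  L  W  L  W  L  W  L  W  L  W  L  W  L  W  L  W  L
Position 21 is L, so the second player wins.

Second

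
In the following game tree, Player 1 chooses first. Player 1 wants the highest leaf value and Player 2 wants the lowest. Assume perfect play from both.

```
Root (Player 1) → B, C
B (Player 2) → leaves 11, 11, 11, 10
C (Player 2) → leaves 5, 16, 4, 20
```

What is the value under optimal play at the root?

B (Player 2): min(11, 11, 11, 10) = 10
C (Player 2): min(5, 16, 4, 20) = 4
Root (Player 1): max(10, 4) = 10

10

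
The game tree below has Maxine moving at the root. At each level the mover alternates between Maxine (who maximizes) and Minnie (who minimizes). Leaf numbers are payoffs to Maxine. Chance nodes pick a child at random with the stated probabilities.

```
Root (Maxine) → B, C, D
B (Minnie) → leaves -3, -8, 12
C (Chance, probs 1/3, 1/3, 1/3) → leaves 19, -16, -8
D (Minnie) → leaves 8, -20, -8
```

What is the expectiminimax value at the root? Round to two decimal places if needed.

-1.67

B (Minnie): min(-3, -8, 12) = -8
C (Chance): 1/3·19 + 1/3·-16 + 1/3·-8 = -1.67
D (Minnie): min(8, -20, -8) = -20
Root (Maxine): max(-8, -1.67, -20) = -1.67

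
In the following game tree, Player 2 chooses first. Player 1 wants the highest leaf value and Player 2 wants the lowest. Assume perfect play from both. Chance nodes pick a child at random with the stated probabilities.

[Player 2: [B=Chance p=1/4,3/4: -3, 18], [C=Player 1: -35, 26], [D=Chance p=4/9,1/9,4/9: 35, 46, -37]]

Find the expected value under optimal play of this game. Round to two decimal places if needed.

4.22

B (Chance): 1/4·-3 + 3/4·18 = 12.75
C (Player 1): max(-35, 26) = 26
D (Chance): 4/9·35 + 1/9·46 + 4/9·-37 = 4.22
Root (Player 2): min(12.75, 26, 4.22) = 4.22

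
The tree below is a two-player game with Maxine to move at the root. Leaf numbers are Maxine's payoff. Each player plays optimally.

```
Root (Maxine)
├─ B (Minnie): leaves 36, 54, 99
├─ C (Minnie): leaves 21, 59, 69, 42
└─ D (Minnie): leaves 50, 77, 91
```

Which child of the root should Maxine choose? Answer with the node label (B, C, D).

D

B (Minnie): min(36, 54, 99) = 36
C (Minnie): min(21, 59, 69, 42) = 21
D (Minnie): min(50, 77, 91) = 50
Root (Maxine): max(36, 21, 50) = 50
Maxine picks the child with the highest value: D (value 50).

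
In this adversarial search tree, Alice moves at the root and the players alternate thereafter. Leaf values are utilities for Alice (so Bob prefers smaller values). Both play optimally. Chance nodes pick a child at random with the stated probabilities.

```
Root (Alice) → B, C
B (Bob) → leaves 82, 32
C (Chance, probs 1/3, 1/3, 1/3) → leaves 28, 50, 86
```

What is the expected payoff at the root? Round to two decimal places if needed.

B (Bob): min(82, 32) = 32
C (Chance): 1/3·28 + 1/3·50 + 1/3·86 = 54.67
Root (Alice): max(32, 54.67) = 54.67

54.67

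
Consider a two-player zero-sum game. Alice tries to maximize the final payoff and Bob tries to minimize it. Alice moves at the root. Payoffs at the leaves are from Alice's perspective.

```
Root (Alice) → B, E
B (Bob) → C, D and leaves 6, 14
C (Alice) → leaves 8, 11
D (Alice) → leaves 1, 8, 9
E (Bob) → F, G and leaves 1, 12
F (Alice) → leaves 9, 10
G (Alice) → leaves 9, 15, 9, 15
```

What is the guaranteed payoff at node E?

F: max(9, 10) = 10
G: max(9, 15, 9, 15) = 15
E: min(10, 15, 1, 12) = 1

1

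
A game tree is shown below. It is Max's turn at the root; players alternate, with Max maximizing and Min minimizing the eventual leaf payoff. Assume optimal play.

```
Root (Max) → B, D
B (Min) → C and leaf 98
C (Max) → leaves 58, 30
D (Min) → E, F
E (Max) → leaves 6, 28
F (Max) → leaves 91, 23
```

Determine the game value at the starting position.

C (Max): max(58, 30) = 58
B (Min): min(58, 98) = 58
E (Max): max(6, 28) = 28
F (Max): max(91, 23) = 91
D (Min): min(28, 91) = 28
Root (Max): max(58, 28) = 58

58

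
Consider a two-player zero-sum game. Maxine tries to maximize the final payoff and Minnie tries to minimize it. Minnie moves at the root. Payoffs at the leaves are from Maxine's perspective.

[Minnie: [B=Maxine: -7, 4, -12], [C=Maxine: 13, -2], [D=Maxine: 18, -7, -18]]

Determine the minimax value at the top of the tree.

B (Maxine): max(-7, 4, -12) = 4
C (Maxine): max(13, -2) = 13
D (Maxine): max(18, -7, -18) = 18
Root (Minnie): min(4, 13, 18) = 4

4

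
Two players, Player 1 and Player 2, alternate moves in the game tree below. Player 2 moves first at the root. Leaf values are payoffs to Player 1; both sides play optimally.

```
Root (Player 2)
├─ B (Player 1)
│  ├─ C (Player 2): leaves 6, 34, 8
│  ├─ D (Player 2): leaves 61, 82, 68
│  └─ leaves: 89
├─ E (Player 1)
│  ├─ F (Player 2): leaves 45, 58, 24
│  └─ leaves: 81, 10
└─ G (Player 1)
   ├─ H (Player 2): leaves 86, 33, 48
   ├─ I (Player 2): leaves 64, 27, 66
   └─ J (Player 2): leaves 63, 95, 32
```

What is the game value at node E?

81

F: min(45, 58, 24) = 24
E: max(24, 81, 10) = 81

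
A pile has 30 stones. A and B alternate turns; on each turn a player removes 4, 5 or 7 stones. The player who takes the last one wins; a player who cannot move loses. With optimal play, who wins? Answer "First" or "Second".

i:   0  1  2  3  4  5  6  7  8  9 10 11 12 13 14 15 16 17 18 19 20 21 22 23 24 25 26 27 28 29 30
     L  L  L  L  W  W  W  W  W  W  W  L  L  L  L  W  W  W  W  W  W  W  L  L  L  L  W  W  W  W  W
Position 30 is W, so the first player wins.

First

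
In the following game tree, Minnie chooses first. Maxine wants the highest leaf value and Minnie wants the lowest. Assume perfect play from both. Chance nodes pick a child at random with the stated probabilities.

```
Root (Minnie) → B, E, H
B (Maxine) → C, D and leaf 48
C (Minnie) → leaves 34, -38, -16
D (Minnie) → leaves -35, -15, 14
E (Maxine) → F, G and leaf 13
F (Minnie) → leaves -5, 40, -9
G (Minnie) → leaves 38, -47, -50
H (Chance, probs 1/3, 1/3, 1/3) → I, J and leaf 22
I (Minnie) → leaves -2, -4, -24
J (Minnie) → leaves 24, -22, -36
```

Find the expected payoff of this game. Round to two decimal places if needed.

-12.67

C (Minnie): min(34, -38, -16) = -38
D (Minnie): min(-35, -15, 14) = -35
B (Maxine): max(-38, -35, 48) = 48
F (Minnie): min(-5, 40, -9) = -9
G (Minnie): min(38, -47, -50) = -50
E (Maxine): max(-9, -50, 13) = 13
I (Minnie): min(-2, -4, -24) = -24
J (Minnie): min(24, -22, -36) = -36
H (Chance): 1/3·-24 + 1/3·-36 + 1/3·22 = -12.67
Root (Minnie): min(48, 13, -12.67) = -12.67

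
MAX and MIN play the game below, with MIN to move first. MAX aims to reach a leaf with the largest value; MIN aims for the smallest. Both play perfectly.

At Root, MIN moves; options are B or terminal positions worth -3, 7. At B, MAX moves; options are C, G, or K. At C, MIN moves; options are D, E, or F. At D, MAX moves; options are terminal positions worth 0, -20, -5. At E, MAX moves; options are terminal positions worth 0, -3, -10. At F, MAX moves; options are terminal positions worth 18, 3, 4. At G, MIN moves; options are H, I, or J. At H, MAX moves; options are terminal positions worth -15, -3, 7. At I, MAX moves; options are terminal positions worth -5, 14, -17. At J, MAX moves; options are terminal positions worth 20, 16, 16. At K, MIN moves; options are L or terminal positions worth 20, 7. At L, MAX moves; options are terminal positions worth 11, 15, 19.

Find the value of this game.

-3

D (MAX): max(0, -20, -5) = 0
E (MAX): max(0, -3, -10) = 0
F (MAX): max(18, 3, 4) = 18
C (MIN): min(0, 0, 18) = 0
H (MAX): max(-15, -3, 7) = 7
I (MAX): max(-5, 14, -17) = 14
J (MAX): max(20, 16, 16) = 20
G (MIN): min(7, 14, 20) = 7
L (MAX): max(11, 15, 19) = 19
K (MIN): min(19, 20, 7) = 7
B (MAX): max(0, 7, 7) = 7
Root (MIN): min(7, -3, 7) = -3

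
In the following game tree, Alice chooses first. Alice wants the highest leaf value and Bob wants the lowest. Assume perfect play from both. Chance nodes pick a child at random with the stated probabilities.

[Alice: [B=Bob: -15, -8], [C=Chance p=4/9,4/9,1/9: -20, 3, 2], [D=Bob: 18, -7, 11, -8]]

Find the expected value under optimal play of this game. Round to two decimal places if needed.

-7.33

B (Bob): min(-15, -8) = -15
C (Chance): 4/9·-20 + 4/9·3 + 1/9·2 = -7.33
D (Bob): min(18, -7, 11, -8) = -8
Root (Alice): max(-15, -7.33, -8) = -7.33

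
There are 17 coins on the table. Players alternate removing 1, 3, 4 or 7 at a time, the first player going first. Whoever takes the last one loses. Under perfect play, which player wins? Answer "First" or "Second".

Second

W/L table (W = player to move can force a win):
i:   0  1  2  3  4  5  6  7  8  9 10 11 12 13 14 15 16 17
     W  L  W  L  W  W  W  W  W  L  W  L  W  W  W  W  W  L
Position 17 is L, so the second player wins.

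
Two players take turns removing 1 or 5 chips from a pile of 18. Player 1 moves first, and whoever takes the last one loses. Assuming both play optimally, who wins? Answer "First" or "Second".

First

Mark each pile size as W (mover wins) or L (mover loses):
i:   0  1  2  3  4  5  6  7  8  9 10 11 12 13 14 15 16 17 18
     W  L  W  L  W  L  W  L  W  L  W  L  W  L  W  L  W  L  W
Position 18 is W, so the first player wins.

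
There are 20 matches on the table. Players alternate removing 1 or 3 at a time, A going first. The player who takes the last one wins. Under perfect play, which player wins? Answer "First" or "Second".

Second

W/L table (W = player to move can force a win):
i:   0  1  2  3  4  5  6  7  8  9 10 11 12 13 14 15 16 17 18 19 20
     L  W  L  W  L  W  L  W  L  W  L  W  L  W  L  W  L  W  L  W  L
Position 20 is L, so the second player wins.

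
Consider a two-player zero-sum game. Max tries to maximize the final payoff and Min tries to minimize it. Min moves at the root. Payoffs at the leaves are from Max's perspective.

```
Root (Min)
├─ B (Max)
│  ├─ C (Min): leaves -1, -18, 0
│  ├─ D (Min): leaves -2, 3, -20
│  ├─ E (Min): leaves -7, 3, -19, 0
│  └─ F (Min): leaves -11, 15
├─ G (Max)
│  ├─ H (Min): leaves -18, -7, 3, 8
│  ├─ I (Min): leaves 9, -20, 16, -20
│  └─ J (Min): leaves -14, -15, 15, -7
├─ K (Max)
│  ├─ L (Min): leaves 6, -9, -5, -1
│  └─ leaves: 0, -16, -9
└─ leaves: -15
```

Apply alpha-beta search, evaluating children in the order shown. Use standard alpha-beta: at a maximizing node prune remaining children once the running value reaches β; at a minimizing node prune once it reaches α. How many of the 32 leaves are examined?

C [α=-∞,β=+∞]: v=-18
D [α=-18,β=+∞]: v=-20
E [α=-18,β=+∞]: v=-19 after child 3 ≤ α → α-cutoff, skip 1
F [α=-18,β=+∞]: v=-11
B [α=-∞,β=+∞]: v=-11
H [α=-∞,β=-11]: v=-18
I [α=-18,β=-11]: v=-20 after child 2 ≤ α → α-cutoff, skip 2
J [α=-18,β=-11]: v=-15
G [α=-∞,β=-11]: v=-15
L [α=-∞,β=-15]: v=-9
K [α=-∞,β=-15]: v=-9 after child 1 ≥ β → β-cutoff, skip 3
Root [α=-∞,β=+∞]: v=-15
Leaves evaluated: 26 of 32.

26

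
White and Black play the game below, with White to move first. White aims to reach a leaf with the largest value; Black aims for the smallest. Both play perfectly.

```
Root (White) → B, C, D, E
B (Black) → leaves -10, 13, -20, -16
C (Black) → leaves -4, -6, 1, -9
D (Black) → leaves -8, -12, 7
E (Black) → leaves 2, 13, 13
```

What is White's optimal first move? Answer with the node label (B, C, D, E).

B (Black): min(-10, 13, -20, -16) = -20
C (Black): min(-4, -6, 1, -9) = -9
D (Black): min(-8, -12, 7) = -12
E (Black): min(2, 13, 13) = 2
Root (White): max(-20, -9, -12, 2) = 2
White picks the child with the highest value: E (value 2).

E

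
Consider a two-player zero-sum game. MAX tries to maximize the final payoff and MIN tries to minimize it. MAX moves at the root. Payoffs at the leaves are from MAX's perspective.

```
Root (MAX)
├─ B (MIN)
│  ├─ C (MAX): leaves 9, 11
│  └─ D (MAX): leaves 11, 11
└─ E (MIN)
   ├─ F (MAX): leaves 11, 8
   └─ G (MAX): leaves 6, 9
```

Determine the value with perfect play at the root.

C (MAX): max(9, 11) = 11
D (MAX): max(11, 11) = 11
B (MIN): min(11, 11) = 11
F (MAX): max(11, 8) = 11
G (MAX): max(6, 9) = 9
E (MIN): min(11, 9) = 9
Root (MAX): max(11, 9) = 11

11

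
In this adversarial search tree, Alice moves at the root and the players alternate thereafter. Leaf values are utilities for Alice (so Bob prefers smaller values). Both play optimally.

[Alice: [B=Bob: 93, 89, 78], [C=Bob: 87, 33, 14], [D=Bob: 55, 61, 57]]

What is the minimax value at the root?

B (Bob): min(93, 89, 78) = 78
C (Bob): min(87, 33, 14) = 14
D (Bob): min(55, 61, 57) = 55
Root (Alice): max(78, 14, 55) = 78

78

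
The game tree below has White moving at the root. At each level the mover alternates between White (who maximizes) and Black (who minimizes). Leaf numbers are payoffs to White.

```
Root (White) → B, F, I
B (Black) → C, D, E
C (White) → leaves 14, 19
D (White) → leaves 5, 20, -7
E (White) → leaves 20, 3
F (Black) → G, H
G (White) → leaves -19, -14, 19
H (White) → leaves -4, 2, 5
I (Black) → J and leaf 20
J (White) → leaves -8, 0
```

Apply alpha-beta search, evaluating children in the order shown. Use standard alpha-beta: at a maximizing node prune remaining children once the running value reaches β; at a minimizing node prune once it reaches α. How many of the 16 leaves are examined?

C [α=-∞,β=+∞]: v=19
D [α=-∞,β=19]: v=20 after child 2 ≥ β → β-cutoff, skip 1
E [α=-∞,β=19]: v=20 after child 1 ≥ β → β-cutoff, skip 1
B [α=-∞,β=+∞]: v=19
G [α=19,β=+∞]: v=19
F [α=19,β=+∞]: v=19 after child 1 ≤ α → α-cutoff, skip 1
J [α=19,β=+∞]: v=0
I [α=19,β=+∞]: v=0 after child 1 ≤ α → α-cutoff, skip 1
Root [α=-∞,β=+∞]: v=19
Leaves evaluated: 10 of 16.

10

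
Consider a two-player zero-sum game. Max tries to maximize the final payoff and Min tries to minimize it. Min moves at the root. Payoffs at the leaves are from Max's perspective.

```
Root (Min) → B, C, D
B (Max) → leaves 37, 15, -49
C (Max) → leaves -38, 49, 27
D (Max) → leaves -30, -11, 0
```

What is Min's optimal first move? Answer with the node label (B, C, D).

B (Max): max(37, 15, -49) = 37
C (Max): max(-38, 49, 27) = 49
D (Max): max(-30, -11, 0) = 0
Root (Min): min(37, 49, 0) = 0
Min picks the child with the lowest value: D (value 0).

D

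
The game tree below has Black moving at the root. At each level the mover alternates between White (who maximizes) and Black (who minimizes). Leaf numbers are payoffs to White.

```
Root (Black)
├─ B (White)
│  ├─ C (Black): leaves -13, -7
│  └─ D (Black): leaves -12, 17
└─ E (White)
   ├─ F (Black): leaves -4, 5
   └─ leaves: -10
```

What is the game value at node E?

F: min(-4, 5) = -4
E: max(-4, -10) = -4

-4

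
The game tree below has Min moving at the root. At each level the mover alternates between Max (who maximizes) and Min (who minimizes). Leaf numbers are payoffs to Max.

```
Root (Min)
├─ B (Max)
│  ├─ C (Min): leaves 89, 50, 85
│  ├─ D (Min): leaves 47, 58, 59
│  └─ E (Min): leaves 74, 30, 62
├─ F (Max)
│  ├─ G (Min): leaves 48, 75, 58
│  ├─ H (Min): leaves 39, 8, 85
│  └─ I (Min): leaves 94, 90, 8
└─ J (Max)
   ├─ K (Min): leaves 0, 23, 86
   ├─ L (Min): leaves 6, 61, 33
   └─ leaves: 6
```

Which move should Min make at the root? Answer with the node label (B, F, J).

J

C (Min): min(89, 50, 85) = 50
D (Min): min(47, 58, 59) = 47
E (Min): min(74, 30, 62) = 30
B (Max): max(50, 47, 30) = 50
G (Min): min(48, 75, 58) = 48
H (Min): min(39, 8, 85) = 8
I (Min): min(94, 90, 8) = 8
F (Max): max(48, 8, 8) = 48
K (Min): min(0, 23, 86) = 0
L (Min): min(6, 61, 33) = 6
J (Max): max(0, 6, 6) = 6
Root (Min): min(50, 48, 6) = 6
Min picks the child with the lowest value: J (value 6).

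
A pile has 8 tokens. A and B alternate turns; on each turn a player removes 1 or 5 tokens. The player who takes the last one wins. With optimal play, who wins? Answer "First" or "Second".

W/L table (W = player to move can force a win):
i:   0  1  2  3  4  5  6  7  8
     L  W  L  W  L  W  L  W  L
Position 8 is L, so the second player wins.

Second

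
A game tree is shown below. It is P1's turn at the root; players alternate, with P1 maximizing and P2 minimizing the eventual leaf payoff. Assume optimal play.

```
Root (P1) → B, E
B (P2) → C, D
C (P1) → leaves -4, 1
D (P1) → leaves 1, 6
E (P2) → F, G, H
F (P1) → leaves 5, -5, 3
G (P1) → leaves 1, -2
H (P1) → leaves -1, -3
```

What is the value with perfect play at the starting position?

C (P1): max(-4, 1) = 1
D (P1): max(1, 6) = 6
B (P2): min(1, 6) = 1
F (P1): max(5, -5, 3) = 5
G (P1): max(1, -2) = 1
H (P1): max(-1, -3) = -1
E (P2): min(5, 1, -1) = -1
Root (P1): max(1, -1) = 1

1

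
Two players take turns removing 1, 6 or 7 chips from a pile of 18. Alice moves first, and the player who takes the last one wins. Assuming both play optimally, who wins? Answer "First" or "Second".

First

Compute winning (W) and losing (L) positions by backward induction:
i:   0  1  2  3  4  5  6  7  8  9 10 11 12 13 14 15 16 17 18
     L  W  L  W  L  W  W  W  W  W  W  W  L  W  L  W  L  W  W
Position 18 is W, so the first player wins.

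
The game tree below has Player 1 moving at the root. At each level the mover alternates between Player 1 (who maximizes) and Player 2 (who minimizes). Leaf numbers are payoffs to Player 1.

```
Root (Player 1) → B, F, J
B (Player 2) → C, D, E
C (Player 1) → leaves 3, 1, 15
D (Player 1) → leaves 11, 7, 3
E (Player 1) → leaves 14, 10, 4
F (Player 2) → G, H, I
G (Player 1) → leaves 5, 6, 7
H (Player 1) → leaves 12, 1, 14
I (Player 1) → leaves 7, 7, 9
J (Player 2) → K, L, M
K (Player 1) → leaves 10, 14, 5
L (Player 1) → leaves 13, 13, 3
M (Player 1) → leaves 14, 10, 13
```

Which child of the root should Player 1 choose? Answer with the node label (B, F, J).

J

C (Player 1): max(3, 1, 15) = 15
D (Player 1): max(11, 7, 3) = 11
E (Player 1): max(14, 10, 4) = 14
B (Player 2): min(15, 11, 14) = 11
G (Player 1): max(5, 6, 7) = 7
H (Player 1): max(12, 1, 14) = 14
I (Player 1): max(7, 7, 9) = 9
F (Player 2): min(7, 14, 9) = 7
K (Player 1): max(10, 14, 5) = 14
L (Player 1): max(13, 13, 3) = 13
M (Player 1): max(14, 10, 13) = 14
J (Player 2): min(14, 13, 14) = 13
Root (Player 1): max(11, 7, 13) = 13
Player 1 picks the child with the highest value: J (value 13).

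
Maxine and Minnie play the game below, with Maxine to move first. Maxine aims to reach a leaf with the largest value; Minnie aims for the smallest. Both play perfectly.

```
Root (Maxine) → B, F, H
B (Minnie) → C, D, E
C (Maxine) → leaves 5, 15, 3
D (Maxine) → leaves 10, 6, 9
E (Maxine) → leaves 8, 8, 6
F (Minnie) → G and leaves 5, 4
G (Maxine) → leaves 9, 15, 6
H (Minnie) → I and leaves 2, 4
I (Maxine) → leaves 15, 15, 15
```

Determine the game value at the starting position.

8

C (Maxine): max(5, 15, 3) = 15
D (Maxine): max(10, 6, 9) = 10
E (Maxine): max(8, 8, 6) = 8
B (Minnie): min(15, 10, 8) = 8
G (Maxine): max(9, 15, 6) = 15
F (Minnie): min(15, 5, 4) = 4
I (Maxine): max(15, 15, 15) = 15
H (Minnie): min(15, 2, 4) = 2
Root (Maxine): max(8, 4, 2) = 8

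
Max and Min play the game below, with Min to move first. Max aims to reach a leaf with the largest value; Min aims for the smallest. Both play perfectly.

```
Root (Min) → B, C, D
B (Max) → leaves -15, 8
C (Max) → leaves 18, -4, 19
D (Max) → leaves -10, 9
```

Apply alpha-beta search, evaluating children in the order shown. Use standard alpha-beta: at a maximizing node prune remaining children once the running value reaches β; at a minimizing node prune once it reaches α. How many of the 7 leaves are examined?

5

B [α=-∞,β=+∞]: v=8
C [α=-∞,β=8]: v=18 after child 1 ≥ β → β-cutoff, skip 2
D [α=-∞,β=8]: v=9
Root [α=-∞,β=+∞]: v=8
Leaves evaluated: 5 of 7.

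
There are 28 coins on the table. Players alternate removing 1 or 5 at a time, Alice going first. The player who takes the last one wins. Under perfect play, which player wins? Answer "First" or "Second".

Compute winning (W) and losing (L) positions by backward induction:
i:   0  1  2  3  4  5  6  7  8  9 10 11 12 13 14 15 16 17 18 19 20 21 22 23 24 25 26 27 28
     L  W  L  W  L  W  L  W  L  W  L  W  L  W  L  W  L  W  L  W  L  W  L  W  L  W  L  W  L
Position 28 is L, so the second player wins.

Second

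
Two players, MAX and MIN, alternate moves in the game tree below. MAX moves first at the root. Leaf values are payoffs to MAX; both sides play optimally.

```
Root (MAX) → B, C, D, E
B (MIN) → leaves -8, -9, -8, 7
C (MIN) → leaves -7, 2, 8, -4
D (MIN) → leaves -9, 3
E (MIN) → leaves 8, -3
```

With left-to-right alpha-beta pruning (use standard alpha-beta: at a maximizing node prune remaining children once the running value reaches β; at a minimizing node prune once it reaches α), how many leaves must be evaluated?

11

B [α=-∞,β=+∞]: v=-9
C [α=-9,β=+∞]: v=-7
D [α=-7,β=+∞]: v=-9 after child 1 ≤ α → α-cutoff, skip 1
E [α=-7,β=+∞]: v=-3
Root [α=-∞,β=+∞]: v=-3
Leaves evaluated: 11 of 12.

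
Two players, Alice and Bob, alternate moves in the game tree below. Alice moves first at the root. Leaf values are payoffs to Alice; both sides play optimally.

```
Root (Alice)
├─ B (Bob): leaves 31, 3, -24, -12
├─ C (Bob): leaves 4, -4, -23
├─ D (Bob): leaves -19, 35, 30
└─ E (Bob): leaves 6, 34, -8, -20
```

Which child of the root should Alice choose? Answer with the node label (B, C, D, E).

D

B (Bob): min(31, 3, -24, -12) = -24
C (Bob): min(4, -4, -23) = -23
D (Bob): min(-19, 35, 30) = -19
E (Bob): min(6, 34, -8, -20) = -20
Root (Alice): max(-24, -23, -19, -20) = -19
Alice picks the child with the highest value: D (value -19).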